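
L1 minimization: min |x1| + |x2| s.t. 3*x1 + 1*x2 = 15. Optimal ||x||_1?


Axis intercepts:
  x1 = 5, x2 = 0: L1 = 5
  x1 = 0, x2 = 15: L1 = 15
x* = (5, 0)
||x*||_1 = 5.

5


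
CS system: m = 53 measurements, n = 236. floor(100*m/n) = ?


100*m/n = 100*53/236 ≈ 22.4576.
floor = 22.

22


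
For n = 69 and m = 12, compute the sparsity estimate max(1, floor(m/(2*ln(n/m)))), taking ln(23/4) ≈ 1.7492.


n/m = 69/12 = 23/4.
ln(n/m) ≈ 1.7492.
2*ln(n/m) ≈ 3.4984.
m/(2*ln(n/m)) ≈ 12/3.4984 ≈ 3.4301.
floor = 3.
k_max = max(1, 3) = 3.

3


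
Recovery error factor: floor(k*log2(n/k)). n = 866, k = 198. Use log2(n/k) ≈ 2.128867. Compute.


log2(n/k) = log2(866/198) ≈ 2.128867.
k*log2(n/k) ≈ 198*2.128867 = 421.515666.
floor(421.515666) = 421.

421


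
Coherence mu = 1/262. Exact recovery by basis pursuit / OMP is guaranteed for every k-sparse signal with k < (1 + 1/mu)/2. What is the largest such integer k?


1/mu = 262.
1 + 1/mu = 263.
(1 + 1/mu)/2 = 131.5 is not an integer, so k_max = floor(131.5) = 131.

131


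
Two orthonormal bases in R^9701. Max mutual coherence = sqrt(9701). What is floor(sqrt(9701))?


98^2 = 9604 <= 9701 < 9801 = 99^2, so 98 <= sqrt(9701) < 99.
floor(sqrt(9701)) = 98.

98


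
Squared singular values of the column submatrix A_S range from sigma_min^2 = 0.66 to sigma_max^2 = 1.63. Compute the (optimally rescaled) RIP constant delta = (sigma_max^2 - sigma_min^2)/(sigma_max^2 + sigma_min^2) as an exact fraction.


lambda_max - lambda_min = 1.63 - 0.66 = 0.97.
lambda_max + lambda_min = 1.63 + 0.66 = 2.29.
delta = 0.97/2.29 = 97/229.

97/229


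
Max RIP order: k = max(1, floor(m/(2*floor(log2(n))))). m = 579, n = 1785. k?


floor(log2(1785)) = 10.
2*10 = 20.
m/(2*floor(log2(n))) = 579/20 ≈ 28.95.
floor = 28.
k = max(1, 28) = 28.

28


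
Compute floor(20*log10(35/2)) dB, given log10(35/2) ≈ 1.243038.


||x||/||e|| = 35/2.
log10(35/2) ≈ 1.243038.
20*log10(||x||/||e||) ≈ 20*1.243038 = 24.86076.
floor(24.86076) = 24.

24


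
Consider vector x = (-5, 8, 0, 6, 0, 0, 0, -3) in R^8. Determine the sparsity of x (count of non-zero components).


Non-zero positions: [0, 1, 3, 7].
Sparsity = 4.

4


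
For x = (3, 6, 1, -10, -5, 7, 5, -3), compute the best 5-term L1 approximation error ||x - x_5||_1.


Sorted |x_i| descending: [10, 7, 6, 5, 5, 3, 3, 1]
Keep top 5: [10, 7, 6, 5, 5]
Tail entries: [3, 3, 1]
L1 error = sum of tail = 7.

7


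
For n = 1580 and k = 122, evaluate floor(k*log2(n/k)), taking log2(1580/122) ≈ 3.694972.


log2(n/k) = log2(1580/122) ≈ 3.694972.
k*log2(n/k) ≈ 122*3.694972 = 450.786584.
floor(450.786584) = 450.

450


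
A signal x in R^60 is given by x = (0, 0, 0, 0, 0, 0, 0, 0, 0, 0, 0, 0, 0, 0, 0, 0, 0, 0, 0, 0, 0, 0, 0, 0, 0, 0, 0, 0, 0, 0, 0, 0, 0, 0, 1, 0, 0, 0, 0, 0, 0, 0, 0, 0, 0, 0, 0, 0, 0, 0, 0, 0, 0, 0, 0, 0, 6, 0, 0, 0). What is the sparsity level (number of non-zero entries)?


Non-zero positions: [34, 56].
Sparsity = 2.

2


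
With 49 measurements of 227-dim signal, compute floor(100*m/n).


100*m/n = 100*49/227 ≈ 21.5859.
floor = 21.

21


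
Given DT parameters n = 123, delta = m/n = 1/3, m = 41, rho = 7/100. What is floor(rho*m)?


m = 1/3*123 = 41.
rho = 7/100.
rho*m = 7/100*41 = 2.87.
k = floor(2.87) = 2.

2


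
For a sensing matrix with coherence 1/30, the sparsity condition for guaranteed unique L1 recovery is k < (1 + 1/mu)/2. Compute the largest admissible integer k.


1/mu = 30.
1 + 1/mu = 31.
(1 + 1/mu)/2 = 15.5 is not an integer, so k_max = floor(15.5) = 15.

15


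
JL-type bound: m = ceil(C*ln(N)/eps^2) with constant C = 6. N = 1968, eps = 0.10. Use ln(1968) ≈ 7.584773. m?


ln(1968) ≈ 7.584773.
eps^2 = 0.10^2 = 0.01.
C*ln(N)/eps^2 ≈ 6*7.584773/0.01 ≈ 4550.8638.
m = ceil(4550.8638) = 4551.

4551


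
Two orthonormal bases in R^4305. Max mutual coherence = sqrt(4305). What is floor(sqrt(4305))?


65^2 = 4225 <= 4305 < 4356 = 66^2, so 65 <= sqrt(4305) < 66.
floor(sqrt(4305)) = 65.

65


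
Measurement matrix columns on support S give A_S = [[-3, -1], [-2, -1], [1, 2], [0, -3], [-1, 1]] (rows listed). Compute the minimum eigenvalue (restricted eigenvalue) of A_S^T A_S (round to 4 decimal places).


A_S^T A_S = [[15, 6], [6, 16]].
trace = 31.
det = 204.
disc = trace^2 - 4*det = 961 - 4*204 = 145.
sqrt(145) ≈ 12.041595.
lam_min = (31 - sqrt(145))/2 ≈ (31 - 12.041595)/2 = 9.4792025 ≈ 9.4792.

9.4792


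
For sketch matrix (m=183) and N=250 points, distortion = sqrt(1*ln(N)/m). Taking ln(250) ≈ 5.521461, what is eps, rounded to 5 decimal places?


ln(250) ≈ 5.521461.
1*ln(N)/m ≈ 1*5.521461/183 ≈ 0.03017192.
eps = sqrt(0.03017192) ≈ 0.1737007 ≈ 0.17370.

0.17370


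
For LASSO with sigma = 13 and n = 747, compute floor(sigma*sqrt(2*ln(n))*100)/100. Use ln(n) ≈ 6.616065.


ln(747) ≈ 6.616065.
2*ln(n) ≈ 13.23213.
sqrt(2*ln(n)) ≈ sqrt(13.23213) ≈ 3.637599.
lambda ≈ 13*3.637599 = 47.288787.
floor(lambda*100)/100 = 47.28.

47.28


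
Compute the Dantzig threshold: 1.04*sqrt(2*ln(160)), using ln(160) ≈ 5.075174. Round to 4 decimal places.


ln(160) ≈ 5.075174.
2*ln(n) ≈ 10.150348.
sqrt(2*ln(n)) ≈ sqrt(10.150348) ≈ 3.185961.
threshold ≈ 1.04*3.185961 = 3.31339944 ≈ 3.3134.

3.3134


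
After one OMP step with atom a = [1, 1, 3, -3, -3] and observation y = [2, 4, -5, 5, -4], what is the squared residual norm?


a^T a = 29.
a^T y = -12.
coeff = -12/29 = -12/29.
||r||^2 = 2350/29.

2350/29


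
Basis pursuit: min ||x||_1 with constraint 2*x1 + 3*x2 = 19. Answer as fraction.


Axis intercepts:
  x1 = 19/2, x2 = 0: L1 = 19/2
  x1 = 0, x2 = 19/3: L1 = 19/3
x* = (0, 19/3)
||x*||_1 = 19/3.

19/3


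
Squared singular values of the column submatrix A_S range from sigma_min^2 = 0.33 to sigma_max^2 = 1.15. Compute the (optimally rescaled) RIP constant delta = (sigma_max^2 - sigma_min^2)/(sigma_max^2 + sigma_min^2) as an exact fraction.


lambda_max - lambda_min = 1.15 - 0.33 = 0.82.
lambda_max + lambda_min = 1.15 + 0.33 = 1.48.
delta = 0.82/1.48 = 82/148 = 41/74.

41/74


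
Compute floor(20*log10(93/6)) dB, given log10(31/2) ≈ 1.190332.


||x||/||e|| = 93/6 = 31/2.
log10(31/2) ≈ 1.190332.
20*log10(||x||/||e||) ≈ 20*1.190332 = 23.80664.
floor(23.80664) = 23.

23


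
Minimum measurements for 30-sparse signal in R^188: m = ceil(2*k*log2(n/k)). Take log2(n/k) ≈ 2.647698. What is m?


log2(n/k) = log2(188/30) ≈ 2.647698.
2*k*log2(n/k) ≈ 2*30*2.647698 = 158.86188.
m = ceil(158.86188) = 159.

159


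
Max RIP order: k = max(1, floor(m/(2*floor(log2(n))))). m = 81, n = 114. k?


floor(log2(114)) = 6.
2*6 = 12.
m/(2*floor(log2(n))) = 81/12 ≈ 6.75.
floor = 6.
k = max(1, 6) = 6.

6


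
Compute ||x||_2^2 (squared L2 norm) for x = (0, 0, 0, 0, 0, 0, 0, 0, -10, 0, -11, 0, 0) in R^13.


Non-zero entries: [(8, -10), (10, -11)]
Squares: [100, 121]
||x||_2^2 = sum = 221.

221


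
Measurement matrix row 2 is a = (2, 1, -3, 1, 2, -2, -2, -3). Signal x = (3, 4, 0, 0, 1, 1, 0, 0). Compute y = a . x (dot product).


Non-zero terms: ['2*3', '1*4', '2*1', '-2*1']
Products: [6, 4, 2, -2]
y = sum = 10.

10


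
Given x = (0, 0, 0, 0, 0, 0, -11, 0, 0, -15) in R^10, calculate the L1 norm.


Non-zero entries: [(6, -11), (9, -15)]
Absolute values: [11, 15]
||x||_1 = sum = 26.

26


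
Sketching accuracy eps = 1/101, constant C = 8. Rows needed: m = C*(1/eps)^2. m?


1/eps = 101.
(1/eps)^2 = 10201.
m = 8*10201 = 81608.

81608


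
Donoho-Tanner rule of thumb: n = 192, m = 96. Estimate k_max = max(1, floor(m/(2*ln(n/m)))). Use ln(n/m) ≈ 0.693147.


n/m = 192/96 = 2.
ln(n/m) ≈ 0.693147.
2*ln(n/m) ≈ 1.386294.
m/(2*ln(n/m)) ≈ 96/1.386294 ≈ 69.2494.
floor = 69.
k_max = max(1, 69) = 69.

69


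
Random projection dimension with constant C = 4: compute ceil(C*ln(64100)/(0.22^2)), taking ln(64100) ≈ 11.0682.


ln(64100) ≈ 11.0682.
eps^2 = 0.22^2 = 0.0484.
C*ln(N)/eps^2 ≈ 4*11.0682/0.0484 ≈ 914.7273.
m = ceil(914.7273) = 915.

915


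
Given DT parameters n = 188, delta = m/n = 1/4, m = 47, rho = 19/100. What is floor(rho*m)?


m = 1/4*188 = 47.
rho = 19/100.
rho*m = 19/100*47 = 8.93.
k = floor(8.93) = 8.

8


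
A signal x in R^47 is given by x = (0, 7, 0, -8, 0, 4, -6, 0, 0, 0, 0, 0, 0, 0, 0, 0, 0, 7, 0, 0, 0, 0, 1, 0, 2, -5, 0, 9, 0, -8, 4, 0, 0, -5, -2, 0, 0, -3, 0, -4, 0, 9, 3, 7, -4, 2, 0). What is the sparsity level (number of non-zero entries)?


Non-zero positions: [1, 3, 5, 6, 17, 22, 24, 25, 27, 29, 30, 33, 34, 37, 39, 41, 42, 43, 44, 45].
Sparsity = 20.

20


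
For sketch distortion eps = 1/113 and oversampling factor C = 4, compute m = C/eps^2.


1/eps = 113.
(1/eps)^2 = 12769.
m = 4*12769 = 51076.

51076


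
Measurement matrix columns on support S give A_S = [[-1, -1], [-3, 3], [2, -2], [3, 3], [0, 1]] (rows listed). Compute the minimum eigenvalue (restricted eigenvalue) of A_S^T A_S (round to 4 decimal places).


A_S^T A_S = [[23, -3], [-3, 24]].
trace = 47.
det = 543.
disc = trace^2 - 4*det = 2209 - 4*543 = 37.
sqrt(37) ≈ 6.082763.
lam_min = (47 - sqrt(37))/2 ≈ (47 - 6.082763)/2 = 20.4586185 ≈ 20.4586.

20.4586


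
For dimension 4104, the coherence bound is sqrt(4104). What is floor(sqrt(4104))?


64^2 = 4096 <= 4104 < 4225 = 65^2, so 64 <= sqrt(4104) < 65.
floor(sqrt(4104)) = 64.

64


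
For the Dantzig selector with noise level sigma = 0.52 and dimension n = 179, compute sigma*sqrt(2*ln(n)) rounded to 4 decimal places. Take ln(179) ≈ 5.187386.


ln(179) ≈ 5.187386.
2*ln(n) ≈ 10.374772.
sqrt(2*ln(n)) ≈ sqrt(10.374772) ≈ 3.220989.
threshold ≈ 0.52*3.220989 = 1.67491428 ≈ 1.6749.

1.6749


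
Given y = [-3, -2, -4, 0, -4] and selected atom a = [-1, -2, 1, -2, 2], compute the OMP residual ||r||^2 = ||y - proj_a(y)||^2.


a^T a = 14.
a^T y = -5.
coeff = -5/14 = -5/14.
||r||^2 = 605/14.

605/14


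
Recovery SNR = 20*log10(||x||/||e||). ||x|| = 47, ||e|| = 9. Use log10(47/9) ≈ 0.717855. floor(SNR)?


||x||/||e|| = 47/9.
log10(47/9) ≈ 0.717855.
20*log10(||x||/||e||) ≈ 20*0.717855 = 14.3571.
floor(14.3571) = 14.

14


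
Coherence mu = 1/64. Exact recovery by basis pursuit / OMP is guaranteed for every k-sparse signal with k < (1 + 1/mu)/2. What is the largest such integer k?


1/mu = 64.
1 + 1/mu = 65.
(1 + 1/mu)/2 = 32.5 is not an integer, so k_max = floor(32.5) = 32.

32


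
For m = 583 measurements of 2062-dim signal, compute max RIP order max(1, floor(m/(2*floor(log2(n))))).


floor(log2(2062)) = 11.
2*11 = 22.
m/(2*floor(log2(n))) = 583/22 ≈ 26.5.
floor = 26.
k = max(1, 26) = 26.

26


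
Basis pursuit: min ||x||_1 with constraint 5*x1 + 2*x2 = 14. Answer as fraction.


Axis intercepts:
  x1 = 14/5, x2 = 0: L1 = 14/5
  x1 = 0, x2 = 7: L1 = 7
x* = (14/5, 0)
||x*||_1 = 14/5.

14/5


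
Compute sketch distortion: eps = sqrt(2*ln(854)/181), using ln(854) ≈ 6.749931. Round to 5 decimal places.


ln(854) ≈ 6.749931.
2*ln(N)/m ≈ 2*6.749931/181 ≈ 0.07458487.
eps = sqrt(0.07458487) ≈ 0.2731023 ≈ 0.27310.

0.27310


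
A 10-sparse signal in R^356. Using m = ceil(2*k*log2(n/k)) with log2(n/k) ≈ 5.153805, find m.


log2(n/k) = log2(356/10) ≈ 5.153805.
2*k*log2(n/k) ≈ 2*10*5.153805 = 103.0761.
m = ceil(103.0761) = 104.

104


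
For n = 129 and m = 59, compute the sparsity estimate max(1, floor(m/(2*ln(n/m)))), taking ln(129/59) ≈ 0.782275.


n/m = 129/59.
ln(n/m) ≈ 0.782275.
2*ln(n/m) ≈ 1.56455.
m/(2*ln(n/m)) ≈ 59/1.56455 ≈ 37.7105.
floor = 37.
k_max = max(1, 37) = 37.

37


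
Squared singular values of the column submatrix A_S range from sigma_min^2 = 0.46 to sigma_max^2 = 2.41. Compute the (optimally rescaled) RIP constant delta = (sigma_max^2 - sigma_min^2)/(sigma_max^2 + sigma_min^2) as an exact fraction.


lambda_max - lambda_min = 2.41 - 0.46 = 1.95.
lambda_max + lambda_min = 2.41 + 0.46 = 2.87.
delta = 1.95/2.87 = 195/287.

195/287


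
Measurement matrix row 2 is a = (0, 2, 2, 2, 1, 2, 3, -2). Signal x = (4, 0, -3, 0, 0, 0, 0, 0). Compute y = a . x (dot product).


Non-zero terms: ['0*4', '2*-3']
Products: [0, -6]
y = sum = -6.

-6


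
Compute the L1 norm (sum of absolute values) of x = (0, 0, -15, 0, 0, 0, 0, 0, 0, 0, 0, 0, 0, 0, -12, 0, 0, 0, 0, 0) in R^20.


Non-zero entries: [(2, -15), (14, -12)]
Absolute values: [15, 12]
||x||_1 = sum = 27.

27


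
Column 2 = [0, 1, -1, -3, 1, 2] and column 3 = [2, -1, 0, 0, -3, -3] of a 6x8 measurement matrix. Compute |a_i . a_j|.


Inner product: 0*2 + 1*-1 + -1*0 + -3*0 + 1*-3 + 2*-3
Products: [0, -1, 0, 0, -3, -6]
Sum = -10.
|dot| = 10.

10


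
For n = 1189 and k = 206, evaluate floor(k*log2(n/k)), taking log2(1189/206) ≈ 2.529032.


log2(n/k) = log2(1189/206) ≈ 2.529032.
k*log2(n/k) ≈ 206*2.529032 = 520.980592.
floor(520.980592) = 520.

520


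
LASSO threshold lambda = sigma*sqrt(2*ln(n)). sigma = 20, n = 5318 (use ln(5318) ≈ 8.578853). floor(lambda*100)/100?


ln(5318) ≈ 8.578853.
2*ln(n) ≈ 17.157706.
sqrt(2*ln(n)) ≈ sqrt(17.157706) ≈ 4.142186.
lambda ≈ 20*4.142186 = 82.84372.
floor(lambda*100)/100 = 82.84.

82.84


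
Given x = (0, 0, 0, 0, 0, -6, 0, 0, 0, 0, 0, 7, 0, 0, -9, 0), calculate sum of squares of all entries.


Non-zero entries: [(5, -6), (11, 7), (14, -9)]
Squares: [36, 49, 81]
||x||_2^2 = sum = 166.

166


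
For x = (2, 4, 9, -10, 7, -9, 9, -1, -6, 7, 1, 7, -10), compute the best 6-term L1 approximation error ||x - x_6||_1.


Sorted |x_i| descending: [10, 10, 9, 9, 9, 7, 7, 7, 6, 4, 2, 1, 1]
Keep top 6: [10, 10, 9, 9, 9, 7]
Tail entries: [7, 7, 6, 4, 2, 1, 1]
L1 error = sum of tail = 28.

28


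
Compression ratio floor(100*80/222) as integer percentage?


100*m/n = 100*80/222 ≈ 36.036.
floor = 36.

36


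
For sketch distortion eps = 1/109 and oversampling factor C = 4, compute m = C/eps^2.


1/eps = 109.
(1/eps)^2 = 11881.
m = 4*11881 = 47524.

47524


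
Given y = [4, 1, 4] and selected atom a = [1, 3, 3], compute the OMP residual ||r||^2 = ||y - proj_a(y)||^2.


a^T a = 19.
a^T y = 19.
coeff = 19/19 = 1.
||r||^2 = 14.

14


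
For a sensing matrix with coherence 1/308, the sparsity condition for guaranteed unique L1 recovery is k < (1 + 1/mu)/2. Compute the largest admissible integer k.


1/mu = 308.
1 + 1/mu = 309.
(1 + 1/mu)/2 = 154.5 is not an integer, so k_max = floor(154.5) = 154.

154


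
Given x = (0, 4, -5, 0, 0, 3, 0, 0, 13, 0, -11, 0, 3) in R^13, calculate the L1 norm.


Non-zero entries: [(1, 4), (2, -5), (5, 3), (8, 13), (10, -11), (12, 3)]
Absolute values: [4, 5, 3, 13, 11, 3]
||x||_1 = sum = 39.

39


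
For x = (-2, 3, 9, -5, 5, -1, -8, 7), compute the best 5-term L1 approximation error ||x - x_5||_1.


Sorted |x_i| descending: [9, 8, 7, 5, 5, 3, 2, 1]
Keep top 5: [9, 8, 7, 5, 5]
Tail entries: [3, 2, 1]
L1 error = sum of tail = 6.

6


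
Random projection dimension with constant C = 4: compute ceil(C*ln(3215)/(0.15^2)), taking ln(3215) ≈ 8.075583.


ln(3215) ≈ 8.075583.
eps^2 = 0.15^2 = 0.0225.
C*ln(N)/eps^2 ≈ 4*8.075583/0.0225 ≈ 1435.6592.
m = ceil(1435.6592) = 1436.

1436


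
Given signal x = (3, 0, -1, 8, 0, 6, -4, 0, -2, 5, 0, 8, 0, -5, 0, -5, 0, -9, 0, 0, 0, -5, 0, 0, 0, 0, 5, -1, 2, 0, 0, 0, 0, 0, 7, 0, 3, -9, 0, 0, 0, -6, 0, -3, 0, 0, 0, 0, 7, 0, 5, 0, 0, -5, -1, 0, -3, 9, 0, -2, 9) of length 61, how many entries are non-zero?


Non-zero positions: [0, 2, 3, 5, 6, 8, 9, 11, 13, 15, 17, 21, 26, 27, 28, 34, 36, 37, 41, 43, 48, 50, 53, 54, 56, 57, 59, 60].
Sparsity = 28.

28


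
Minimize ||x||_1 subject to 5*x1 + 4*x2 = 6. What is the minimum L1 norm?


Axis intercepts:
  x1 = 6/5, x2 = 0: L1 = 6/5
  x1 = 0, x2 = 3/2: L1 = 3/2
x* = (6/5, 0)
||x*||_1 = 6/5.

6/5


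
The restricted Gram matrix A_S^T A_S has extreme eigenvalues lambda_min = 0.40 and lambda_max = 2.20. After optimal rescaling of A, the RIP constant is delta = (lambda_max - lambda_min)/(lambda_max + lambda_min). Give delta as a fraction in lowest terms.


lambda_max - lambda_min = 2.20 - 0.40 = 1.80.
lambda_max + lambda_min = 2.20 + 0.40 = 2.60.
delta = 1.80/2.60 = 180/260 = 9/13.

9/13


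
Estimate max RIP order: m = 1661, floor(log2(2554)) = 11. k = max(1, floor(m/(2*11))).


floor(log2(2554)) = 11.
2*11 = 22.
m/(2*floor(log2(n))) = 1661/22 ≈ 75.5.
floor = 75.
k = max(1, 75) = 75.

75


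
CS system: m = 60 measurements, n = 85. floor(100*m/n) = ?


100*m/n = 100*60/85 ≈ 70.5882.
floor = 70.

70


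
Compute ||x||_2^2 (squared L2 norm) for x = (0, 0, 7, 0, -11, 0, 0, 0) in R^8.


Non-zero entries: [(2, 7), (4, -11)]
Squares: [49, 121]
||x||_2^2 = sum = 170.

170


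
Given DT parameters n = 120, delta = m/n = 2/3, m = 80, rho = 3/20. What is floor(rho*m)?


m = 2/3*120 = 80.
rho = 3/20.
rho*m = 3/20*80 = 12.
k = floor(12) = 12.

12


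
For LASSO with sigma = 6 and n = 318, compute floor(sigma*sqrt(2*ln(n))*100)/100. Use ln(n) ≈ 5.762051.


ln(318) ≈ 5.762051.
2*ln(n) ≈ 11.524102.
sqrt(2*ln(n)) ≈ sqrt(11.524102) ≈ 3.394717.
lambda ≈ 6*3.394717 = 20.368302.
floor(lambda*100)/100 = 20.36.

20.36


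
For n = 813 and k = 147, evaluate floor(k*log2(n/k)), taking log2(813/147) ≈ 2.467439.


log2(n/k) = log2(813/147) ≈ 2.467439.
k*log2(n/k) ≈ 147*2.467439 = 362.713533.
floor(362.713533) = 362.

362


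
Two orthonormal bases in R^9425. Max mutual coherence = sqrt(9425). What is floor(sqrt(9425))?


97^2 = 9409 <= 9425 < 9604 = 98^2, so 97 <= sqrt(9425) < 98.
floor(sqrt(9425)) = 97.

97


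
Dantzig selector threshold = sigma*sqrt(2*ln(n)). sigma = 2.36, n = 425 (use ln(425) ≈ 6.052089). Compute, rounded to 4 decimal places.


ln(425) ≈ 6.052089.
2*ln(n) ≈ 12.104178.
sqrt(2*ln(n)) ≈ sqrt(12.104178) ≈ 3.479106.
threshold ≈ 2.36*3.479106 = 8.21069016 ≈ 8.2107.

8.2107


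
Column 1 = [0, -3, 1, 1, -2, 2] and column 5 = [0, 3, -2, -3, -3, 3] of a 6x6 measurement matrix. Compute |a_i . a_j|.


Inner product: 0*0 + -3*3 + 1*-2 + 1*-3 + -2*-3 + 2*3
Products: [0, -9, -2, -3, 6, 6]
Sum = -2.
|dot| = 2.

2


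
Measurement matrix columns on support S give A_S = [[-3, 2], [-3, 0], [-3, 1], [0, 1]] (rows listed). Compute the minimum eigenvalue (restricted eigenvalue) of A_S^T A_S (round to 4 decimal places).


A_S^T A_S = [[27, -9], [-9, 6]].
trace = 33.
det = 81.
disc = trace^2 - 4*det = 1089 - 4*81 = 765.
sqrt(765) ≈ 27.658633.
lam_min = (33 - sqrt(765))/2 ≈ (33 - 27.658633)/2 = 2.6706835 ≈ 2.6707.

2.6707


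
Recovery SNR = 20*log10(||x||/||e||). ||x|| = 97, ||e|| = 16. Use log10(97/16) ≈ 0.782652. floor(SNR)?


||x||/||e|| = 97/16.
log10(97/16) ≈ 0.782652.
20*log10(||x||/||e||) ≈ 20*0.782652 = 15.65304.
floor(15.65304) = 15.

15


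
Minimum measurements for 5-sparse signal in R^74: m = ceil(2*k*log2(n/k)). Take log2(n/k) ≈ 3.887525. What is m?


log2(n/k) = log2(74/5) ≈ 3.887525.
2*k*log2(n/k) ≈ 2*5*3.887525 = 38.87525.
m = ceil(38.87525) = 39.

39


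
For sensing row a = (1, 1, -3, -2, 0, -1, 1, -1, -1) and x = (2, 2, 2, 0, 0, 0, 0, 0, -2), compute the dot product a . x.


Non-zero terms: ['1*2', '1*2', '-3*2', '-1*-2']
Products: [2, 2, -6, 2]
y = sum = 0.

0


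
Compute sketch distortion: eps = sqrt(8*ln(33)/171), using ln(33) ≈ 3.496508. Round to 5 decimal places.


ln(33) ≈ 3.496508.
8*ln(N)/m ≈ 8*3.496508/171 ≈ 0.16357932.
eps = sqrt(0.16357932) ≈ 0.4044494 ≈ 0.40445.

0.40445


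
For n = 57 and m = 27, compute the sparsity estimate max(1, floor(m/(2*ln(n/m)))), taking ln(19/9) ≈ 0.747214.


n/m = 57/27 = 19/9.
ln(n/m) ≈ 0.747214.
2*ln(n/m) ≈ 1.494428.
m/(2*ln(n/m)) ≈ 27/1.494428 ≈ 18.0671.
floor = 18.
k_max = max(1, 18) = 18.

18


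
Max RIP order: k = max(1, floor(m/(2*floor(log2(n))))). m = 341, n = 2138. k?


floor(log2(2138)) = 11.
2*11 = 22.
m/(2*floor(log2(n))) = 341/22 ≈ 15.5.
floor = 15.
k = max(1, 15) = 15.

15


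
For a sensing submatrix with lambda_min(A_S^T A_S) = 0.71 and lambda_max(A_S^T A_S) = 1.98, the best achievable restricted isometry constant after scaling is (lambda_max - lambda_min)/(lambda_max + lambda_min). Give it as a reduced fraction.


lambda_max - lambda_min = 1.98 - 0.71 = 1.27.
lambda_max + lambda_min = 1.98 + 0.71 = 2.69.
delta = 1.27/2.69 = 127/269.

127/269


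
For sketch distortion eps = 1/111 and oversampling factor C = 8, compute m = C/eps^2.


1/eps = 111.
(1/eps)^2 = 12321.
m = 8*12321 = 98568.

98568


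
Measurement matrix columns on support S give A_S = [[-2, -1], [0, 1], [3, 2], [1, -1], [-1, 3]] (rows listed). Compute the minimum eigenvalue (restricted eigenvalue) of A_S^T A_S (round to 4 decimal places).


A_S^T A_S = [[15, 4], [4, 16]].
trace = 31.
det = 224.
disc = trace^2 - 4*det = 961 - 4*224 = 65.
sqrt(65) ≈ 8.062258.
lam_min = (31 - sqrt(65))/2 ≈ (31 - 8.062258)/2 = 11.468871 ≈ 11.4689.

11.4689


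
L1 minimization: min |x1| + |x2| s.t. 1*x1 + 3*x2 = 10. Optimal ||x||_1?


Axis intercepts:
  x1 = 10, x2 = 0: L1 = 10
  x1 = 0, x2 = 10/3: L1 = 10/3
x* = (0, 10/3)
||x*||_1 = 10/3.

10/3


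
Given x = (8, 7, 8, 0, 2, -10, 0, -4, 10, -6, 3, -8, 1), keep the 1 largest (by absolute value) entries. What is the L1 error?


Sorted |x_i| descending: [10, 10, 8, 8, 8, 7, 6, 4, 3, 2, 1, 0, 0]
Keep top 1: [10]
Tail entries: [10, 8, 8, 8, 7, 6, 4, 3, 2, 1, 0, 0]
L1 error = sum of tail = 57.

57


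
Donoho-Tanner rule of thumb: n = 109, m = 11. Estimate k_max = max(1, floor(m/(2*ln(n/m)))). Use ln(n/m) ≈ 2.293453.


n/m = 109/11.
ln(n/m) ≈ 2.293453.
2*ln(n/m) ≈ 4.586906.
m/(2*ln(n/m)) ≈ 11/4.586906 ≈ 2.3981.
floor = 2.
k_max = max(1, 2) = 2.

2


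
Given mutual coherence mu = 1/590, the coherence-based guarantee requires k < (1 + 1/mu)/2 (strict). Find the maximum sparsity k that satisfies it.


1/mu = 590.
1 + 1/mu = 591.
(1 + 1/mu)/2 = 295.5 is not an integer, so k_max = floor(295.5) = 295.

295


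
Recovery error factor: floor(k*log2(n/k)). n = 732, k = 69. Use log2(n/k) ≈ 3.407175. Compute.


log2(n/k) = log2(732/69) ≈ 3.407175.
k*log2(n/k) ≈ 69*3.407175 = 235.095075.
floor(235.095075) = 235.

235


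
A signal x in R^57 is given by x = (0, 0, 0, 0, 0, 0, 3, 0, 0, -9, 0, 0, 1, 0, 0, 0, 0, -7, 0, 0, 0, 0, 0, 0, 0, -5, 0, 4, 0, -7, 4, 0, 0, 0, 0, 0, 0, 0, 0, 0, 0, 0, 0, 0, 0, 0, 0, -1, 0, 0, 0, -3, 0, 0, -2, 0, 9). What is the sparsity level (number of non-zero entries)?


Non-zero positions: [6, 9, 12, 17, 25, 27, 29, 30, 47, 51, 54, 56].
Sparsity = 12.

12


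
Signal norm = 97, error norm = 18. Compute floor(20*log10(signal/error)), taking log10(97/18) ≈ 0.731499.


||x||/||e|| = 97/18.
log10(97/18) ≈ 0.731499.
20*log10(||x||/||e||) ≈ 20*0.731499 = 14.62998.
floor(14.62998) = 14.

14


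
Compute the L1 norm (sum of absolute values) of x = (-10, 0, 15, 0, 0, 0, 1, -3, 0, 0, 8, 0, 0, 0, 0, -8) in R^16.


Non-zero entries: [(0, -10), (2, 15), (6, 1), (7, -3), (10, 8), (15, -8)]
Absolute values: [10, 15, 1, 3, 8, 8]
||x||_1 = sum = 45.

45


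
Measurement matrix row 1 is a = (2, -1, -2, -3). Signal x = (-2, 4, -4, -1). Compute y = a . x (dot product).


Non-zero terms: ['2*-2', '-1*4', '-2*-4', '-3*-1']
Products: [-4, -4, 8, 3]
y = sum = 3.

3


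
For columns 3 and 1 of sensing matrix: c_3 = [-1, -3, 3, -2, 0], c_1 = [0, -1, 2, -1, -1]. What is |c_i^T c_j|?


Inner product: -1*0 + -3*-1 + 3*2 + -2*-1 + 0*-1
Products: [0, 3, 6, 2, 0]
Sum = 11.
|dot| = 11.

11


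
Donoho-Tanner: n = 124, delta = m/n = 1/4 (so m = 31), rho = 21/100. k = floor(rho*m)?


m = 1/4*124 = 31.
rho = 21/100.
rho*m = 21/100*31 = 6.51.
k = floor(6.51) = 6.

6


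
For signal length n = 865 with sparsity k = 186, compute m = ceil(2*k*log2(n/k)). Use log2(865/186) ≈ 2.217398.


log2(n/k) = log2(865/186) ≈ 2.217398.
2*k*log2(n/k) ≈ 2*186*2.217398 = 824.872056.
m = ceil(824.872056) = 825.

825


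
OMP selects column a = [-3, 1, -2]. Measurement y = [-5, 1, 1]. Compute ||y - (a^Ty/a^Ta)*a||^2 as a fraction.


a^T a = 14.
a^T y = 14.
coeff = 14/14 = 1.
||r||^2 = 13.

13


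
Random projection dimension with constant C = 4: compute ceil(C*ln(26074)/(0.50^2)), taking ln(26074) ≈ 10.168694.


ln(26074) ≈ 10.168694.
eps^2 = 0.50^2 = 0.25.
C*ln(N)/eps^2 ≈ 4*10.168694/0.25 ≈ 162.6991.
m = ceil(162.6991) = 163.

163


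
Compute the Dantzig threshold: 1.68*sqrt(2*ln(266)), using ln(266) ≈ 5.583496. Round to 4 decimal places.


ln(266) ≈ 5.583496.
2*ln(n) ≈ 11.166992.
sqrt(2*ln(n)) ≈ sqrt(11.166992) ≈ 3.341705.
threshold ≈ 1.68*3.341705 = 5.6140644 ≈ 5.6141.

5.6141


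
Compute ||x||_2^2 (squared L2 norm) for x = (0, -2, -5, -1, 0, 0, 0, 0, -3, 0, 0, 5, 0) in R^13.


Non-zero entries: [(1, -2), (2, -5), (3, -1), (8, -3), (11, 5)]
Squares: [4, 25, 1, 9, 25]
||x||_2^2 = sum = 64.

64


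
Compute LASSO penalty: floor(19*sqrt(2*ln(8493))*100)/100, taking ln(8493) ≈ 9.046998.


ln(8493) ≈ 9.046998.
2*ln(n) ≈ 18.093996.
sqrt(2*ln(n)) ≈ sqrt(18.093996) ≈ 4.253704.
lambda ≈ 19*4.253704 = 80.820376.
floor(lambda*100)/100 = 80.82.

80.82


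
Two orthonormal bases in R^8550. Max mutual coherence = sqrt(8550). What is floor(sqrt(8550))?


92^2 = 8464 <= 8550 < 8649 = 93^2, so 92 <= sqrt(8550) < 93.
floor(sqrt(8550)) = 92.

92


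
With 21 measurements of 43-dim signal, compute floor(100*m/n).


100*m/n = 100*21/43 ≈ 48.8372.
floor = 48.

48


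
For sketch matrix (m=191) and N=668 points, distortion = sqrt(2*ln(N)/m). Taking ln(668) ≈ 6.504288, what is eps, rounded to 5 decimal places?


ln(668) ≈ 6.504288.
2*ln(N)/m ≈ 2*6.504288/191 ≈ 0.06810773.
eps = sqrt(0.06810773) ≈ 0.2609746 ≈ 0.26097.

0.26097


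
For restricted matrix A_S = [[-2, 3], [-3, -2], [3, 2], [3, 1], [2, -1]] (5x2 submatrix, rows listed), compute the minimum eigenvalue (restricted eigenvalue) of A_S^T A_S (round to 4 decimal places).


A_S^T A_S = [[35, 7], [7, 19]].
trace = 54.
det = 616.
disc = trace^2 - 4*det = 2916 - 4*616 = 452.
sqrt(452) ≈ 21.260292.
lam_min = (54 - sqrt(452))/2 ≈ (54 - 21.260292)/2 = 16.369854 ≈ 16.3699.

16.3699


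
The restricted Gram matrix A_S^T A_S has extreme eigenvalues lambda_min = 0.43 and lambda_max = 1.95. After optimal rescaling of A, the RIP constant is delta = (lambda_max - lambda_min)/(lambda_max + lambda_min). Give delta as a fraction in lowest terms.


lambda_max - lambda_min = 1.95 - 0.43 = 1.52.
lambda_max + lambda_min = 1.95 + 0.43 = 2.38.
delta = 1.52/2.38 = 152/238 = 76/119.

76/119


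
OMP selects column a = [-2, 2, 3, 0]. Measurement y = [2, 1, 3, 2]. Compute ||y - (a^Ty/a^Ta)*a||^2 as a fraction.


a^T a = 17.
a^T y = 7.
coeff = 7/17 = 7/17.
||r||^2 = 257/17.

257/17


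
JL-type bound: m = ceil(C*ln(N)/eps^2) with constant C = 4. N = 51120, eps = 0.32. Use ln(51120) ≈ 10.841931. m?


ln(51120) ≈ 10.841931.
eps^2 = 0.32^2 = 0.1024.
C*ln(N)/eps^2 ≈ 4*10.841931/0.1024 ≈ 423.5129.
m = ceil(423.5129) = 424.

424


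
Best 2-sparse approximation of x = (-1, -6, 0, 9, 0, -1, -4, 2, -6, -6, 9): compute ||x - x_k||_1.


Sorted |x_i| descending: [9, 9, 6, 6, 6, 4, 2, 1, 1, 0, 0]
Keep top 2: [9, 9]
Tail entries: [6, 6, 6, 4, 2, 1, 1, 0, 0]
L1 error = sum of tail = 26.

26


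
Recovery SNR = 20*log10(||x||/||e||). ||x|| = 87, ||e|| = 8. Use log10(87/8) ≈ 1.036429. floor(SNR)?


||x||/||e|| = 87/8.
log10(87/8) ≈ 1.036429.
20*log10(||x||/||e||) ≈ 20*1.036429 = 20.72858.
floor(20.72858) = 20.

20


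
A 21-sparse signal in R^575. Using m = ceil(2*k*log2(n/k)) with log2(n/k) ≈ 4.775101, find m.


log2(n/k) = log2(575/21) ≈ 4.775101.
2*k*log2(n/k) ≈ 2*21*4.775101 = 200.554242.
m = ceil(200.554242) = 201.

201


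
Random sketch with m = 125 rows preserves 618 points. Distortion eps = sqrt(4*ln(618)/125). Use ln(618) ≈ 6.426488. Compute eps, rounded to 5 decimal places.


ln(618) ≈ 6.426488.
4*ln(N)/m ≈ 4*6.426488/125 ≈ 0.20564762.
eps = sqrt(0.20564762) ≈ 0.4534839 ≈ 0.45348.

0.45348


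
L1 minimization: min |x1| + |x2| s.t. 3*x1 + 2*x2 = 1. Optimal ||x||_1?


Axis intercepts:
  x1 = 1/3, x2 = 0: L1 = 1/3
  x1 = 0, x2 = 1/2: L1 = 1/2
x* = (1/3, 0)
||x*||_1 = 1/3.

1/3


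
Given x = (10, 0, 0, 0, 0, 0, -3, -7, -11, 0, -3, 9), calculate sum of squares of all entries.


Non-zero entries: [(0, 10), (6, -3), (7, -7), (8, -11), (10, -3), (11, 9)]
Squares: [100, 9, 49, 121, 9, 81]
||x||_2^2 = sum = 369.

369


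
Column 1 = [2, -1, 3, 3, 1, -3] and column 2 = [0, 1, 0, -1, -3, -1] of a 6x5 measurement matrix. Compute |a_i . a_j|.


Inner product: 2*0 + -1*1 + 3*0 + 3*-1 + 1*-3 + -3*-1
Products: [0, -1, 0, -3, -3, 3]
Sum = -4.
|dot| = 4.

4


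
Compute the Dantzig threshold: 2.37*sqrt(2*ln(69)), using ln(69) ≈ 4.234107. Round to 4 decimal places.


ln(69) ≈ 4.234107.
2*ln(n) ≈ 8.468214.
sqrt(2*ln(n)) ≈ sqrt(8.468214) ≈ 2.91002.
threshold ≈ 2.37*2.91002 = 6.8967474 ≈ 6.8967.

6.8967


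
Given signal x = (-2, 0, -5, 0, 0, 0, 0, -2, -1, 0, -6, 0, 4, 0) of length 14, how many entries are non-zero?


Non-zero positions: [0, 2, 7, 8, 10, 12].
Sparsity = 6.

6


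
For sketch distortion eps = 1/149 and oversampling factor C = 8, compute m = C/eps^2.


1/eps = 149.
(1/eps)^2 = 22201.
m = 8*22201 = 177608.

177608


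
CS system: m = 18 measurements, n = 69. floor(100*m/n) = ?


100*m/n = 100*18/69 ≈ 26.087.
floor = 26.

26


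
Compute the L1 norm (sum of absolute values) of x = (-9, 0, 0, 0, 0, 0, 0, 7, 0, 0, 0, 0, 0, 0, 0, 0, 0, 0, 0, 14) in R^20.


Non-zero entries: [(0, -9), (7, 7), (19, 14)]
Absolute values: [9, 7, 14]
||x||_1 = sum = 30.

30


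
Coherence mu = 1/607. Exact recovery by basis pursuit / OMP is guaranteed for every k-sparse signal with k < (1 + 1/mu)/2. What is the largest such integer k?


1/mu = 607.
1 + 1/mu = 608.
(1 + 1/mu)/2 = 304 is an integer and the inequality is strict, so k_max = 304 - 1 = 303.

303


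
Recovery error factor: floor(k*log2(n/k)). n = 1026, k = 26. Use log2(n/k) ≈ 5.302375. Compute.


log2(n/k) = log2(1026/26) ≈ 5.302375.
k*log2(n/k) ≈ 26*5.302375 = 137.86175.
floor(137.86175) = 137.

137


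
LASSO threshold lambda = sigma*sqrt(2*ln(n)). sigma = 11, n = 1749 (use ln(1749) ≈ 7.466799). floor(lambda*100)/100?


ln(1749) ≈ 7.466799.
2*ln(n) ≈ 14.933598.
sqrt(2*ln(n)) ≈ sqrt(14.933598) ≈ 3.864401.
lambda ≈ 11*3.864401 = 42.508411.
floor(lambda*100)/100 = 42.50.

42.50


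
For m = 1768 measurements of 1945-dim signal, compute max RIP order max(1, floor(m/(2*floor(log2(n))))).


floor(log2(1945)) = 10.
2*10 = 20.
m/(2*floor(log2(n))) = 1768/20 ≈ 88.4.
floor = 88.
k = max(1, 88) = 88.

88


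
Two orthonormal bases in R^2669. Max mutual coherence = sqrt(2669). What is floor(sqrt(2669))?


51^2 = 2601 <= 2669 < 2704 = 52^2, so 51 <= sqrt(2669) < 52.
floor(sqrt(2669)) = 51.

51


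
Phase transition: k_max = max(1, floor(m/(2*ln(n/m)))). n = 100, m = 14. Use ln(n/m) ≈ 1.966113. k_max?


n/m = 100/14 = 50/7.
ln(n/m) ≈ 1.966113.
2*ln(n/m) ≈ 3.932226.
m/(2*ln(n/m)) ≈ 14/3.932226 ≈ 3.5603.
floor = 3.
k_max = max(1, 3) = 3.

3


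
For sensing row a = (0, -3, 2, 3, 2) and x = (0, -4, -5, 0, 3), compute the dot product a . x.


Non-zero terms: ['-3*-4', '2*-5', '2*3']
Products: [12, -10, 6]
y = sum = 8.

8


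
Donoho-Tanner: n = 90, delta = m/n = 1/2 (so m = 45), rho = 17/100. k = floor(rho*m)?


m = 1/2*90 = 45.
rho = 17/100.
rho*m = 17/100*45 = 7.65.
k = floor(7.65) = 7.

7


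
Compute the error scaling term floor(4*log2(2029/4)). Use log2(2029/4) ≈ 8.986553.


log2(n/k) = log2(2029/4) ≈ 8.986553.
k*log2(n/k) ≈ 4*8.986553 = 35.946212.
floor(35.946212) = 35.

35


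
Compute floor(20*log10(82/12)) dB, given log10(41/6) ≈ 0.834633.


||x||/||e|| = 82/12 = 41/6.
log10(41/6) ≈ 0.834633.
20*log10(||x||/||e||) ≈ 20*0.834633 = 16.69266.
floor(16.69266) = 16.

16


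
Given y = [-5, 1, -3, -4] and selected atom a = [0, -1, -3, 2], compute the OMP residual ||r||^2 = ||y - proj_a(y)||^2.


a^T a = 14.
a^T y = 0.
coeff = 0/14 = 0.
||r||^2 = 51.

51


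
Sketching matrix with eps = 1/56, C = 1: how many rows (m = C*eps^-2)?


1/eps = 56.
(1/eps)^2 = 3136.
m = 1*3136 = 3136.

3136


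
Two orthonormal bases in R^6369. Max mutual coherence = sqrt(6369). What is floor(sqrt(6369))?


79^2 = 6241 <= 6369 < 6400 = 80^2, so 79 <= sqrt(6369) < 80.
floor(sqrt(6369)) = 79.

79


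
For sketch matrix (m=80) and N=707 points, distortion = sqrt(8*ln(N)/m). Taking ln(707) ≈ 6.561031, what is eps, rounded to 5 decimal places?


ln(707) ≈ 6.561031.
8*ln(N)/m ≈ 8*6.561031/80 ≈ 0.6561031.
eps = sqrt(0.6561031) ≈ 0.8100019 ≈ 0.81000.

0.81000


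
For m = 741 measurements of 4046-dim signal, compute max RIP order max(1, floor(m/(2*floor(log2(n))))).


floor(log2(4046)) = 11.
2*11 = 22.
m/(2*floor(log2(n))) = 741/22 ≈ 33.6818.
floor = 33.
k = max(1, 33) = 33.

33


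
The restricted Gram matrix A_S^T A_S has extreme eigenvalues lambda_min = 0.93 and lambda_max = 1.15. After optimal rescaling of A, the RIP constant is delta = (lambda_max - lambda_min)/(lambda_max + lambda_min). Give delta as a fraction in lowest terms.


lambda_max - lambda_min = 1.15 - 0.93 = 0.22.
lambda_max + lambda_min = 1.15 + 0.93 = 2.08.
delta = 0.22/2.08 = 22/208 = 11/104.

11/104


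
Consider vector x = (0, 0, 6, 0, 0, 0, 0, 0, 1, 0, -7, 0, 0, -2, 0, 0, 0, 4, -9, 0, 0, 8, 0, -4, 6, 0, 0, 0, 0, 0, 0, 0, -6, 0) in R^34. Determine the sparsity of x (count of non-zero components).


Non-zero positions: [2, 8, 10, 13, 17, 18, 21, 23, 24, 32].
Sparsity = 10.

10


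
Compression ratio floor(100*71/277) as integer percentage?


100*m/n = 100*71/277 ≈ 25.6318.
floor = 25.

25


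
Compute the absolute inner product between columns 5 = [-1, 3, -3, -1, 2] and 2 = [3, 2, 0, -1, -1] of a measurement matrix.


Inner product: -1*3 + 3*2 + -3*0 + -1*-1 + 2*-1
Products: [-3, 6, 0, 1, -2]
Sum = 2.
|dot| = 2.

2


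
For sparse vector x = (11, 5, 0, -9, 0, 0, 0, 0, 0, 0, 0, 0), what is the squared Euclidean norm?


Non-zero entries: [(0, 11), (1, 5), (3, -9)]
Squares: [121, 25, 81]
||x||_2^2 = sum = 227.

227


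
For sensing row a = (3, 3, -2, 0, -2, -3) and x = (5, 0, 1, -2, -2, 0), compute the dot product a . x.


Non-zero terms: ['3*5', '-2*1', '0*-2', '-2*-2']
Products: [15, -2, 0, 4]
y = sum = 17.

17


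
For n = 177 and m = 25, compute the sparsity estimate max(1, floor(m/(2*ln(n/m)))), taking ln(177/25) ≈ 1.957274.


n/m = 177/25.
ln(n/m) ≈ 1.957274.
2*ln(n/m) ≈ 3.914548.
m/(2*ln(n/m)) ≈ 25/3.914548 ≈ 6.3864.
floor = 6.
k_max = max(1, 6) = 6.

6


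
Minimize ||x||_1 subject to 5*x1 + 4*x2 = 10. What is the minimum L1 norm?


Axis intercepts:
  x1 = 2, x2 = 0: L1 = 2
  x1 = 0, x2 = 5/2: L1 = 5/2
x* = (2, 0)
||x*||_1 = 2.

2


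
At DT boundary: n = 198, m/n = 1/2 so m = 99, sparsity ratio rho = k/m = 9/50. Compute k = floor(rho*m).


m = 1/2*198 = 99.
rho = 9/50.
rho*m = 9/50*99 = 17.82.
k = floor(17.82) = 17.

17


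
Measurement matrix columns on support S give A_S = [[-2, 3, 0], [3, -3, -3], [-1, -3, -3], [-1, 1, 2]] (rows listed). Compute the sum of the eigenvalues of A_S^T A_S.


Sum of eigenvalues of A_S^T A_S = trace(A_S^T A_S) = sum of squared column norms of A_S.
A_S^T A_S diagonal: [15, 28, 22].
trace = 15 + 28 + 22 = 65.

65


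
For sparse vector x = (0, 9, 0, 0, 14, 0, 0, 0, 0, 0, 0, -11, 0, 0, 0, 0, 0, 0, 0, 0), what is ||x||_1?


Non-zero entries: [(1, 9), (4, 14), (11, -11)]
Absolute values: [9, 14, 11]
||x||_1 = sum = 34.

34


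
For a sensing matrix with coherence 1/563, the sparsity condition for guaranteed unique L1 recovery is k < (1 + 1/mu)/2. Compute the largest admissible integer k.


1/mu = 563.
1 + 1/mu = 564.
(1 + 1/mu)/2 = 282 is an integer and the inequality is strict, so k_max = 282 - 1 = 281.

281


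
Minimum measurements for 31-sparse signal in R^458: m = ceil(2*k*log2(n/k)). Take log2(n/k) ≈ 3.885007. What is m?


log2(n/k) = log2(458/31) ≈ 3.885007.
2*k*log2(n/k) ≈ 2*31*3.885007 = 240.870434.
m = ceil(240.870434) = 241.

241


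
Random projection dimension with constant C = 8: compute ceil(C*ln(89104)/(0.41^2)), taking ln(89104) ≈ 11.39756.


ln(89104) ≈ 11.39756.
eps^2 = 0.41^2 = 0.1681.
C*ln(N)/eps^2 ≈ 8*11.39756/0.1681 ≈ 542.4181.
m = ceil(542.4181) = 543.

543


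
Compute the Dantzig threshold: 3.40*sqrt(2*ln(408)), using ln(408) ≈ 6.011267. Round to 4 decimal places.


ln(408) ≈ 6.011267.
2*ln(n) ≈ 12.022534.
sqrt(2*ln(n)) ≈ sqrt(12.022534) ≈ 3.467353.
threshold ≈ 3.40*3.467353 = 11.7890002 ≈ 11.7890.

11.7890


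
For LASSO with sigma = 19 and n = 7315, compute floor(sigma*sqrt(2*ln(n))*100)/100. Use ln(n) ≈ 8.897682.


ln(7315) ≈ 8.897682.
2*ln(n) ≈ 17.795364.
sqrt(2*ln(n)) ≈ sqrt(17.795364) ≈ 4.218455.
lambda ≈ 19*4.218455 = 80.150645.
floor(lambda*100)/100 = 80.15.

80.15


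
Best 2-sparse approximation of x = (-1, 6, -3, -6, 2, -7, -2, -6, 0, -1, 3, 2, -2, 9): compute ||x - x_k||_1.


Sorted |x_i| descending: [9, 7, 6, 6, 6, 3, 3, 2, 2, 2, 2, 1, 1, 0]
Keep top 2: [9, 7]
Tail entries: [6, 6, 6, 3, 3, 2, 2, 2, 2, 1, 1, 0]
L1 error = sum of tail = 34.

34


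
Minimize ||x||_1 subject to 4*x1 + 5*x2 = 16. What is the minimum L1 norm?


Axis intercepts:
  x1 = 4, x2 = 0: L1 = 4
  x1 = 0, x2 = 16/5: L1 = 16/5
x* = (0, 16/5)
||x*||_1 = 16/5.

16/5


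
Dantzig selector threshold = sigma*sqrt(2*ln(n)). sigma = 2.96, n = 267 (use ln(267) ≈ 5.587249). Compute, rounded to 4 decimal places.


ln(267) ≈ 5.587249.
2*ln(n) ≈ 11.174498.
sqrt(2*ln(n)) ≈ sqrt(11.174498) ≈ 3.342828.
threshold ≈ 2.96*3.342828 = 9.89477088 ≈ 9.8948.

9.8948


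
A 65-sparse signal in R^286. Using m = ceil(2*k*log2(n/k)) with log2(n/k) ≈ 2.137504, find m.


log2(n/k) = log2(286/65) ≈ 2.137504.
2*k*log2(n/k) ≈ 2*65*2.137504 = 277.87552.
m = ceil(277.87552) = 278.

278


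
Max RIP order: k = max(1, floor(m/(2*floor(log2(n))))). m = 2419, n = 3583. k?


floor(log2(3583)) = 11.
2*11 = 22.
m/(2*floor(log2(n))) = 2419/22 ≈ 109.9545.
floor = 109.
k = max(1, 109) = 109.

109


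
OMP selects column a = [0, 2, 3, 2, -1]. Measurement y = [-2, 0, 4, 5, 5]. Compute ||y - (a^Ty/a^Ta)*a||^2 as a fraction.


a^T a = 18.
a^T y = 17.
coeff = 17/18 = 17/18.
||r||^2 = 971/18.

971/18


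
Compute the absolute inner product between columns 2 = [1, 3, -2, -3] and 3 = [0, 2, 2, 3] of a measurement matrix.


Inner product: 1*0 + 3*2 + -2*2 + -3*3
Products: [0, 6, -4, -9]
Sum = -7.
|dot| = 7.

7


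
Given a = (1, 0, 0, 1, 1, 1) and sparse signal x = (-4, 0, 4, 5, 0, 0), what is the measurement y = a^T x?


Non-zero terms: ['1*-4', '0*4', '1*5']
Products: [-4, 0, 5]
y = sum = 1.

1


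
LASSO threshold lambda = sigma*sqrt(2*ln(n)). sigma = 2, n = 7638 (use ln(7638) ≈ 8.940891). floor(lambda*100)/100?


ln(7638) ≈ 8.940891.
2*ln(n) ≈ 17.881782.
sqrt(2*ln(n)) ≈ sqrt(17.881782) ≈ 4.228686.
lambda ≈ 2*4.228686 = 8.457372.
floor(lambda*100)/100 = 8.45.

8.45


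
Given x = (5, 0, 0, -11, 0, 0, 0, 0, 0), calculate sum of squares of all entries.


Non-zero entries: [(0, 5), (3, -11)]
Squares: [25, 121]
||x||_2^2 = sum = 146.

146


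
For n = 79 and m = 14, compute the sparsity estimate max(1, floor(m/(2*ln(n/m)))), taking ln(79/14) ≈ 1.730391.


n/m = 79/14.
ln(n/m) ≈ 1.730391.
2*ln(n/m) ≈ 3.460782.
m/(2*ln(n/m)) ≈ 14/3.460782 ≈ 4.0453.
floor = 4.
k_max = max(1, 4) = 4.

4


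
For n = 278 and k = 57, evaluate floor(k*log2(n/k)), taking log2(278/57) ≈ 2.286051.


log2(n/k) = log2(278/57) ≈ 2.286051.
k*log2(n/k) ≈ 57*2.286051 = 130.304907.
floor(130.304907) = 130.

130
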